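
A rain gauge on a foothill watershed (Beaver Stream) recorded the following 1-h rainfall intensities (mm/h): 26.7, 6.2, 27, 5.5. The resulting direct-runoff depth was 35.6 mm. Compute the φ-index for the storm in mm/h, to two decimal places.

φ ≈ 9.05 mm/h

Only the 2 blocks with intensity above φ contribute runoff: 26.7, 27 mm/h.
Σ(I−φ)·Δt = d  ⇒  (26.7+27 − 2φ)·1 = 35.6
φ = (53.70 − 35.6/1) / 2 = 9.05 mm/h.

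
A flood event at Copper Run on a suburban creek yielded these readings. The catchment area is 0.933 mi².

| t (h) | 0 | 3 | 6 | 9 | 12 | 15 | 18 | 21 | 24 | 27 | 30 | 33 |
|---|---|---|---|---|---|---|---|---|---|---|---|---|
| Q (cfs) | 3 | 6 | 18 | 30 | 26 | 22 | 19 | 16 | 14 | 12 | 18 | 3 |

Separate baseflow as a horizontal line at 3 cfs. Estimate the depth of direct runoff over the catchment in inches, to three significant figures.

d ≈ 0.752 in

Direct runoff: 0.0, 3.0, 15.0, 27.0, 23.0, 19.0, 16.0, 13.0, 11.0, 9.0, 15.0, 0.0 cfs; ΣQ_DR = 151.0 cfs.
V = ΣQ_DR · Δt = 151.0 × 10800 s = 1.631 × 10^6 ft³.
Over A = 0.933 mi², depth = V / A = 0.752 in.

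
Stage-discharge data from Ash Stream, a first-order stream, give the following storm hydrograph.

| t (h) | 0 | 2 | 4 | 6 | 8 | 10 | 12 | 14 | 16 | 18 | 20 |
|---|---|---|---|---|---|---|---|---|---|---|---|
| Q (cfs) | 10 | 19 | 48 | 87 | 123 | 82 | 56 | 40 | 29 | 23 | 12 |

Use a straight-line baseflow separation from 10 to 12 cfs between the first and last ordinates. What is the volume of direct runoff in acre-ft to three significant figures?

Direct-runoff ordinates (Q − Q_b): 0.00, 8.80, 37.60, 76.40, 112.20, 71.00, 44.80, 28.60, 17.40, 11.20, 0.00 cfs.
ΣQ_DR = 408.0 cfs.
With Δt = 2 h = 7200 s, V = ΣQ_DR · Δt = 408.0 × 7200 = 2.94 × 10^6 ft³ = 67.4 acre-ft.

V ≈ 67.4 acre-ft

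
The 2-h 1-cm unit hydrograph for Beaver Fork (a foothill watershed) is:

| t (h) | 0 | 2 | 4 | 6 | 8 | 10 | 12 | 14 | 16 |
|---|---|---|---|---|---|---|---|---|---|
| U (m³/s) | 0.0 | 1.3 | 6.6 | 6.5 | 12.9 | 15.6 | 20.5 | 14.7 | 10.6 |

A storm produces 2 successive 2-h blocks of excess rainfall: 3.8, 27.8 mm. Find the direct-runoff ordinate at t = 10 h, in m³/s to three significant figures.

By discrete convolution, Q_j = Σ (P_i / 10 mm) · U_{j−i}.
At t = 10 h (j=5): Q = (3.8/10)·15.6 + (27.8/10)·12.9 = 41.8 m³/s.

Q ≈ 41.8 m³/s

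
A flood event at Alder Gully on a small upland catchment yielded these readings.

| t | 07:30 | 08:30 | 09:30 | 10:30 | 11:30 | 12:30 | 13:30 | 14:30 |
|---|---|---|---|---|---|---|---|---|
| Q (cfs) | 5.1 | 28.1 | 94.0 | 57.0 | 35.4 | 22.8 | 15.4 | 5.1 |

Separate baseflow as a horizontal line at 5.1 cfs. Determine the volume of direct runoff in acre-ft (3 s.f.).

V ≈ 18.4 acre-ft

Direct-runoff ordinates (Q − Q_b): 0.0, 23.0, 88.9, 51.9, 30.3, 17.7, 10.3, 0.0 cfs.
ΣQ_DR = 222.1 cfs.
With Δt = 1 h = 3600 s, V = ΣQ_DR · Δt = 222.1 × 3600 = 8.00 × 10^5 ft³ = 18.4 acre-ft.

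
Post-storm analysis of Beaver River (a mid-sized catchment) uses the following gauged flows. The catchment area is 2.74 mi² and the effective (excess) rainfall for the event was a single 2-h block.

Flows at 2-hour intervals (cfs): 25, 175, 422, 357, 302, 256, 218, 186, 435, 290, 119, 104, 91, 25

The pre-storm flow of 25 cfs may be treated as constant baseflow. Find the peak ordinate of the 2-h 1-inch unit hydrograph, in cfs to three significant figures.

U_p ≈ 137 cfs

Direct runoff: 0.0, 150.0, 397.0, 332.0, 277.0, 231.0, 193.0, 161.0, 410.0, 265.0, 94.0, 79.0, 66.0, 0.0 cfs; ΣQ_DR = 2655 cfs, peak = 410.0 cfs.
Runoff depth d = ΣQ_DR·Δt / A = 2655 × 7200 / (2.74 mi²) = 3.003 in.
The 1-inch UH is the DRH scaled by (1 in)/d, so U_p = 410.0 × 1/3.003 = 137 cfs.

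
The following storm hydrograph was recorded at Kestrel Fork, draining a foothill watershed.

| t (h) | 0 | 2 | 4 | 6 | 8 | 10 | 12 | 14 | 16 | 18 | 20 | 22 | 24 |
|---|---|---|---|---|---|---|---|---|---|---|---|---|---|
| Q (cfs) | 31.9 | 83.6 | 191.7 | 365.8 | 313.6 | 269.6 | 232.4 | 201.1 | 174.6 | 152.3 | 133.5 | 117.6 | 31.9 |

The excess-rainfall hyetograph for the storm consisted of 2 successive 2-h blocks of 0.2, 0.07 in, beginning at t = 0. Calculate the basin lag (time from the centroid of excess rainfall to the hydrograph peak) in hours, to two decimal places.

Centroid of excess rainfall: t_c = Σ P_i·t̄_i / ΣP_i = 1.5185 h (block centres at 1, 3 h).
Hydrograph peak occurs at t = 6 h, so basin lag t_L = 6 − 1.5185 = 4.48 h.

t_L ≈ 4.48 h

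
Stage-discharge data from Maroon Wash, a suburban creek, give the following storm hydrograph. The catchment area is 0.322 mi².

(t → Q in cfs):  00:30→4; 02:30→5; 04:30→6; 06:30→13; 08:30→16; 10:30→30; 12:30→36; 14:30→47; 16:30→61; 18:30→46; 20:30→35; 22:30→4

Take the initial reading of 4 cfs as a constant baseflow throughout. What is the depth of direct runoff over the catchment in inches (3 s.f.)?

d ≈ 2.45 in

Direct runoff: 0.0, 1.0, 2.0, 9.0, 12.0, 26.0, 32.0, 43.0, 57.0, 42.0, 31.0, 0.0 cfs; ΣQ_DR = 255.0 cfs.
V = ΣQ_DR · Δt = 255.0 × 7200 s = 1.836 × 10^6 ft³.
Over A = 0.322 mi², depth = V / A = 2.45 in.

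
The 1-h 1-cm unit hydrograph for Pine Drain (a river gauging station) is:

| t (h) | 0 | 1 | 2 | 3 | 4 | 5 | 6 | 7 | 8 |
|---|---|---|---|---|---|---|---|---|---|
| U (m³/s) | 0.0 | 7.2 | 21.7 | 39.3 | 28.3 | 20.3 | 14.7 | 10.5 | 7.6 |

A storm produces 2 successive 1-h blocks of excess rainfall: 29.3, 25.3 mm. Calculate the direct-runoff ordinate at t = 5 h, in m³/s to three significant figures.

By discrete convolution, Q_j = Σ (P_i / 10 mm) · U_{j−i}.
At t = 5 h (j=5): Q = (29.3/10)·20.3 + (25.3/10)·28.3 = 131 m³/s.

Q ≈ 131 m³/s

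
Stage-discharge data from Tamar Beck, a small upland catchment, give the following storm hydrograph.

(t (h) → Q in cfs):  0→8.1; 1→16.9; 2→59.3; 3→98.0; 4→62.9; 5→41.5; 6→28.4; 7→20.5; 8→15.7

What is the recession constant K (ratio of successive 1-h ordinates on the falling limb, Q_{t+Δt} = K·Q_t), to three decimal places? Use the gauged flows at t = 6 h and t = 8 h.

Using the recession-limb readings at t = 6 h and t = 8 h: Q falls from 28.4 to 15.7 cfs over 2 intervals.
K = (Q₂/Q₁)^(1/2) = (15.7/28.4)^(1/2) = 0.744.

K ≈ 0.744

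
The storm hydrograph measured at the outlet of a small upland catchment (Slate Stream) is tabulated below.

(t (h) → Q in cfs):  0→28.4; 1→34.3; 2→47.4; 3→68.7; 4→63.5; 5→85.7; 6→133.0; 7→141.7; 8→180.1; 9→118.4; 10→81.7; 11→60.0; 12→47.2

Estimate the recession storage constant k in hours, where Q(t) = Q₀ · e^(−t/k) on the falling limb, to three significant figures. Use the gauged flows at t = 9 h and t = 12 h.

On the falling limb, Q drops from 118.4 to 47.2 cfs between t = 9 h and t = 12 h (Δt = 3 h).
k = −Δt / ln(Q₂/Q₁) = −3 / ln(47.2/118.4) = 3.26 h.

k ≈ 3.26 h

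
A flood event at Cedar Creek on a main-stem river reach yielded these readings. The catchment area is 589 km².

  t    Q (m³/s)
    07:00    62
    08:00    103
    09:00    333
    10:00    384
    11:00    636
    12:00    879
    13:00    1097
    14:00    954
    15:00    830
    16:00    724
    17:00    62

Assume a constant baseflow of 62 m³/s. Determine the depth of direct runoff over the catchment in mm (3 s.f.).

Direct runoff: 0.0, 41.0, 271.0, 322.0, 574.0, 817.0, 1035.0, 892.0, 768.0, 662.0, 0.0 m³/s; ΣQ_DR = 5382 m³/s.
V = ΣQ_DR · Δt = 5382 × 3600 s = 1.938 × 10^7 m³.
Over A = 589 km², depth = V / A = 32.9 mm.

d ≈ 32.9 mm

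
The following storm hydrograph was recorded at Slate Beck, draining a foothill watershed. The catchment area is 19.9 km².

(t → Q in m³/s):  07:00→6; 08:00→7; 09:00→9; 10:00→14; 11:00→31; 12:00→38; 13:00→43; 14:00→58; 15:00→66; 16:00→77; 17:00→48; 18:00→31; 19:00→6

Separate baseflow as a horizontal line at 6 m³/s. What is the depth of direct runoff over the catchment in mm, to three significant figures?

d ≈ 64.4 mm

Direct runoff: 0.0, 1.0, 3.0, 8.0, 25.0, 32.0, 37.0, 52.0, 60.0, 71.0, 42.0, 25.0, 0.0 m³/s; ΣQ_DR = 356.0 m³/s.
V = ΣQ_DR · Δt = 356.0 × 3600 s = 1.282 × 10^6 m³.
Over A = 19.9 km², depth = V / A = 64.4 mm.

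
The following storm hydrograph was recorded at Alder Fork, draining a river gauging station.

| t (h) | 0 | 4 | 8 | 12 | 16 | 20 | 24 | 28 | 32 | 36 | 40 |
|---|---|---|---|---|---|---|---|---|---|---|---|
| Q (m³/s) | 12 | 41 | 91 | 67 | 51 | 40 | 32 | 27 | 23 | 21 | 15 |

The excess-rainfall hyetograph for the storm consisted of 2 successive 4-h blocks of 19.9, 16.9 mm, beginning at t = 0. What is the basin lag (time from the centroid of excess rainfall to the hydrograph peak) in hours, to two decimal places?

Centroid of excess rainfall: t_c = Σ P_i·t̄_i / ΣP_i = 3.8370 h (block centres at 2, 6 h).
Hydrograph peak occurs at t = 8 h, so basin lag t_L = 8 − 3.8370 = 4.16 h.

t_L ≈ 4.16 h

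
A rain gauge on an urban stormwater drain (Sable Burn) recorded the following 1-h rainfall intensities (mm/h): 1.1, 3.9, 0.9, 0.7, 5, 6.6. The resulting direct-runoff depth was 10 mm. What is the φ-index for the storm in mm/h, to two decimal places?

Only the 3 blocks with intensity above φ contribute runoff: 3.9, 5, 6.6 mm/h.
Σ(I−φ)·Δt = d  ⇒  (3.9+5+6.6 − 3φ)·1 = 10
φ = (15.50 − 10/1) / 3 = 1.83 mm/h.

φ ≈ 1.83 mm/h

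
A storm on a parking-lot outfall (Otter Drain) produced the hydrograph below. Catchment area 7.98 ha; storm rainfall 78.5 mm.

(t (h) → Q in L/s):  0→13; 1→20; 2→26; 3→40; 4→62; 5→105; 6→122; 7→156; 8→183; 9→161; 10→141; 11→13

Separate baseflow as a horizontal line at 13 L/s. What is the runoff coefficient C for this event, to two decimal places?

C ≈ 0.51

ΣQ_DR = 886.0 L/s; V = ΣQ_DR·Δt = 3.190 × 10^6 L.
Runoff depth d = V / A = 39.97 mm.
C = d / P = 39.97 / 78.5 = 0.51.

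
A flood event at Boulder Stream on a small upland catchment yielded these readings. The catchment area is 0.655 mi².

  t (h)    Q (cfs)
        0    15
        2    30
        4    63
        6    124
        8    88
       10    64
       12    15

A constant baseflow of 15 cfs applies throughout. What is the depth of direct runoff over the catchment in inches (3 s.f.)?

d ≈ 1.39 in

Direct runoff: 0.0, 15.0, 48.0, 109.0, 73.0, 49.0, 0.0 cfs; ΣQ_DR = 294.0 cfs.
V = ΣQ_DR · Δt = 294.0 × 7200 s = 2.117 × 10^6 ft³.
Over A = 0.655 mi², depth = V / A = 1.39 in.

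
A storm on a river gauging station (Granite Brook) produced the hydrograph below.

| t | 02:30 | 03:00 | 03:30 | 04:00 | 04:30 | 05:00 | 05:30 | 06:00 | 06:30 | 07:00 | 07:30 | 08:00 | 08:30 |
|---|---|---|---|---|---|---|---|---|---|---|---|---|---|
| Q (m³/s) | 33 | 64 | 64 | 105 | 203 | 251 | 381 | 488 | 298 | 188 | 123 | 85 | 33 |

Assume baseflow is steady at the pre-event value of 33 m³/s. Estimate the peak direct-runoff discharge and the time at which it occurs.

Subtracting baseflow gives direct-runoff ordinates: 0.0, 31.0, 31.0, 72.0, 170.0, 218.0, 348.0, 455.0, 265.0, 155.0, 90.0, 52.0, 0.0 m³/s.
The maximum is 455.0 m³/s, occurring at the reading for t = 06:00.

Q_p = 455.0 m³/s at t = 06:00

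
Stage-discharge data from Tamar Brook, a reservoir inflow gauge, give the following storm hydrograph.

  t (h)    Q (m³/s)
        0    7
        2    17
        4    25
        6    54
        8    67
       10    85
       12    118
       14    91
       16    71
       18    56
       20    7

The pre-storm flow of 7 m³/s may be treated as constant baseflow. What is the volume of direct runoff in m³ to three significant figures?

V ≈ 3.75 × 10^6 m³

Direct-runoff ordinates (Q − Q_b): 0.0, 10.0, 18.0, 47.0, 60.0, 78.0, 111.0, 84.0, 64.0, 49.0, 0.0 m³/s.
ΣQ_DR = 521.0 m³/s.
With Δt = 2 h = 7200 s, V = ΣQ_DR · Δt = 521.0 × 7200 = 3.75 × 10^6 m³.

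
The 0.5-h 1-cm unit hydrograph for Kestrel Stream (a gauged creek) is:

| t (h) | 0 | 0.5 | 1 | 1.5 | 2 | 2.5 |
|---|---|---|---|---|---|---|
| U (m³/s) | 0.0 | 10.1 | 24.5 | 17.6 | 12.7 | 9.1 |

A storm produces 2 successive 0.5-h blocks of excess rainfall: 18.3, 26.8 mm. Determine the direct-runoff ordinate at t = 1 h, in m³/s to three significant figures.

By discrete convolution, Q_j = Σ (P_i / 10 mm) · U_{j−i}.
At t = 1 h (j=2): Q = (18.3/10)·24.5 + (26.8/10)·10.1 = 71.9 m³/s.

Q ≈ 71.9 m³/s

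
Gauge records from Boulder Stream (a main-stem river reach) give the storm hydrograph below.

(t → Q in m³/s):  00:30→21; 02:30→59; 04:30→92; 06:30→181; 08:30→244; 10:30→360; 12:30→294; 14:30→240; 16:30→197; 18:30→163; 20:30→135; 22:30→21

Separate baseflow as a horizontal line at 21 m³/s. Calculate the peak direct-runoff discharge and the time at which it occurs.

Q_p = 339.0 m³/s at t = 10:30

Subtracting baseflow gives direct-runoff ordinates: 0.0, 38.0, 71.0, 160.0, 223.0, 339.0, 273.0, 219.0, 176.0, 142.0, 114.0, 0.0 m³/s.
The maximum is 339.0 m³/s, occurring at the reading for t = 10:30.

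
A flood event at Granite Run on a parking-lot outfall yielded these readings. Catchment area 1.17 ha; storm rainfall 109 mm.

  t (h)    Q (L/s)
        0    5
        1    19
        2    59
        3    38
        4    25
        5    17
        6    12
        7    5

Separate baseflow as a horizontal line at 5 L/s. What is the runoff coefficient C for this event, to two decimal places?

ΣQ_DR = 140.0 L/s; V = ΣQ_DR·Δt = 5.040 × 10^5 L.
Runoff depth d = V / A = 43.08 mm.
C = d / P = 43.08 / 109 = 0.40.

C ≈ 0.40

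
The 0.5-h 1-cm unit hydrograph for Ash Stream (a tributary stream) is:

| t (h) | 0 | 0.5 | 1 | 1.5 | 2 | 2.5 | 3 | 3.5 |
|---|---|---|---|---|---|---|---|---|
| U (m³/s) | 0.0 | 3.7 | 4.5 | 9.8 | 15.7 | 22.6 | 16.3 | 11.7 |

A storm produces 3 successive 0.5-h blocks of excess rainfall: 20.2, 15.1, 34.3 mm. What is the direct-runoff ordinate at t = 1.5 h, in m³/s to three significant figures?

Q ≈ 39.3 m³/s

By discrete convolution, Q_j = Σ (P_i / 10 mm) · U_{j−i}.
At t = 1.5 h (j=3): Q = (20.2/10)·9.8 + (15.1/10)·4.5 + (34.3/10)·3.7 = 39.3 m³/s.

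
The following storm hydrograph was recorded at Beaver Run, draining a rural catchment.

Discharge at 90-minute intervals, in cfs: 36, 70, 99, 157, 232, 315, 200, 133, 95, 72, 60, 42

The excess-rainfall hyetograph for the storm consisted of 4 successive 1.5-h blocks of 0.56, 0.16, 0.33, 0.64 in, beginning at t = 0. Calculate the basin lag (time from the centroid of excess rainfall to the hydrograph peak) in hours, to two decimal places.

t_L ≈ 4.32 h

Centroid of excess rainfall: t_c = Σ P_i·t̄_i / ΣP_i = 3.1820 h (block centres at 0.75, 2.25, 3.75, 5.25 h).
Hydrograph peak occurs at t = 7.5 h, so basin lag t_L = 7.5 − 3.1820 = 4.32 h.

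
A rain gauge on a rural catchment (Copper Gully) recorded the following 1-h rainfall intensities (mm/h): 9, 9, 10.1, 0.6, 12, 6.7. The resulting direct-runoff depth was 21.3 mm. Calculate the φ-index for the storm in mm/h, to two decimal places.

φ ≈ 5.10 mm/h

Only the 5 blocks with intensity above φ contribute runoff: 9, 9, 10.1, 12, 6.7 mm/h.
Σ(I−φ)·Δt = d  ⇒  (9+9+10.1+12+6.7 − 5φ)·1 = 21.3
φ = (46.80 − 21.3/1) / 5 = 5.10 mm/h.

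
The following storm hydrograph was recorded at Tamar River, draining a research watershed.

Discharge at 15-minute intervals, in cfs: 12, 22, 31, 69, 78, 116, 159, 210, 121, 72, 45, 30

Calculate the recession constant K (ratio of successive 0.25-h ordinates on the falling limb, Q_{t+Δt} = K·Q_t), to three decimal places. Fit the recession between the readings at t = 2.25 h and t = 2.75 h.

K ≈ 0.645

Using the recession-limb readings at t = 2.25 h and t = 2.75 h: Q falls from 72 to 30 cfs over 2 intervals.
K = (Q₂/Q₁)^(1/2) = (30/72)^(1/2) = 0.645.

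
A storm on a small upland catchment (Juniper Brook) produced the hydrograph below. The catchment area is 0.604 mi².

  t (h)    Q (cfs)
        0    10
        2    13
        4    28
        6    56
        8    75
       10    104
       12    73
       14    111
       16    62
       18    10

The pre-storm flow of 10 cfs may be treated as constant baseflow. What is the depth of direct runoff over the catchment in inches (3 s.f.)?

d ≈ 2.27 in

Direct runoff: 0.0, 3.0, 18.0, 46.0, 65.0, 94.0, 63.0, 101.0, 52.0, 0.0 cfs; ΣQ_DR = 442.0 cfs.
V = ΣQ_DR · Δt = 442.0 × 7200 s = 3.182 × 10^6 ft³.
Over A = 0.604 mi², depth = V / A = 2.27 in.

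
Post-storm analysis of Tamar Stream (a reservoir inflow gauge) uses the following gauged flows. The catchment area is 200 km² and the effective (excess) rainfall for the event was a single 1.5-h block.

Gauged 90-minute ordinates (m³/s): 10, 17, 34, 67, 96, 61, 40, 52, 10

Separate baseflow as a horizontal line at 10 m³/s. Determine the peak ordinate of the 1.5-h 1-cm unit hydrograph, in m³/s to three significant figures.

Direct runoff: 0.0, 7.0, 24.0, 57.0, 86.0, 51.0, 30.0, 42.0, 0.0 m³/s; ΣQ_DR = 297.0 m³/s, peak = 86.0 m³/s.
Runoff depth d = ΣQ_DR·Δt / A = 297.0 × 5400 / (200 km²) = 8.019 mm.
The 1-cm UH is the DRH scaled by (10 mm)/d, so U_p = 86.0 × 10/8.019 = 107 m³/s.

U_p ≈ 107 m³/s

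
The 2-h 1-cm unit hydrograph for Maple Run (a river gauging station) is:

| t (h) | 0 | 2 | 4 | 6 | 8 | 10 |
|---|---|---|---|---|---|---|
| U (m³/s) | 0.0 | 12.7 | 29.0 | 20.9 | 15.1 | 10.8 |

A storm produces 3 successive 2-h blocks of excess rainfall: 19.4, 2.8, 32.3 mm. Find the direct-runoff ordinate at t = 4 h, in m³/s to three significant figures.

Q ≈ 59.8 m³/s

By discrete convolution, Q_j = Σ (P_i / 10 mm) · U_{j−i}.
At t = 4 h (j=2): Q = (19.4/10)·29.0 + (2.8/10)·12.7 + (32.3/10)·0.0 = 59.8 m³/s.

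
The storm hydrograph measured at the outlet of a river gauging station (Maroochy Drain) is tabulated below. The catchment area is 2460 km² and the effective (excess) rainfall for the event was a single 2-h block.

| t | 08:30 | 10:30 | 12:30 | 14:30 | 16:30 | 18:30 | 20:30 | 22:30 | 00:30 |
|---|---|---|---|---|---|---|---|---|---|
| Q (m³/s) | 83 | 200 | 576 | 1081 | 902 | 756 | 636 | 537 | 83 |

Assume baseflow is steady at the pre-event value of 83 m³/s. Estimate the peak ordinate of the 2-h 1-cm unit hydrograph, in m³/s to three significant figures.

Direct runoff: 0.0, 117.0, 493.0, 998.0, 819.0, 673.0, 553.0, 454.0, 0.0 m³/s; ΣQ_DR = 4107 m³/s, peak = 998.0 m³/s.
Runoff depth d = ΣQ_DR·Δt / A = 4107 × 7200 / (2460 km²) = 12.02 mm.
The 1-cm UH is the DRH scaled by (10 mm)/d, so U_p = 998.0 × 10/12.02 = 830 m³/s.

U_p ≈ 830 m³/s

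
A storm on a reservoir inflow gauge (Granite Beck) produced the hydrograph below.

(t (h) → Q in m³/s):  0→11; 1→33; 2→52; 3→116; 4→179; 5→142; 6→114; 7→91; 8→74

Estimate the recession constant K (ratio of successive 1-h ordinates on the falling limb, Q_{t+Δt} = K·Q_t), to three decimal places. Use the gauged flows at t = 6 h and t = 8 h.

K ≈ 0.806

Using the recession-limb readings at t = 6 h and t = 8 h: Q falls from 114 to 74 m³/s over 2 intervals.
K = (Q₂/Q₁)^(1/2) = (74/114)^(1/2) = 0.806.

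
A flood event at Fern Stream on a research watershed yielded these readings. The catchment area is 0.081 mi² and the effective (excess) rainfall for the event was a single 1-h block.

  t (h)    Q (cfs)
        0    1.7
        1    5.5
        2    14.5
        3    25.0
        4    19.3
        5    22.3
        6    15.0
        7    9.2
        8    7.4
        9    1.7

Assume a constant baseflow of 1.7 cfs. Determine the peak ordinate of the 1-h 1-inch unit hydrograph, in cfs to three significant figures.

Direct runoff: 0.0, 3.8, 12.8, 23.3, 17.6, 20.6, 13.3, 7.5, 5.7, 0.0 cfs; ΣQ_DR = 104.6 cfs, peak = 23.3 cfs.
Runoff depth d = ΣQ_DR·Δt / A = 104.6 × 3600 / (0.081 mi²) = 2.001 in.
The 1-inch UH is the DRH scaled by (1 in)/d, so U_p = 23.3 × 1/2.001 = 11.6 cfs.

U_p ≈ 11.6 cfs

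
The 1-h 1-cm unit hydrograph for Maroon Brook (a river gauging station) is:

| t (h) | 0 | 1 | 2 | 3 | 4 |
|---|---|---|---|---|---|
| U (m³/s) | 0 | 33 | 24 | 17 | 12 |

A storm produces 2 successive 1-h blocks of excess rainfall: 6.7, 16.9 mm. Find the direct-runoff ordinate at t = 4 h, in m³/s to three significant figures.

By discrete convolution, Q_j = Σ (P_i / 10 mm) · U_{j−i}.
At t = 4 h (j=4): Q = (6.7/10)·12 + (16.9/10)·17 = 36.8 m³/s.

Q ≈ 36.8 m³/s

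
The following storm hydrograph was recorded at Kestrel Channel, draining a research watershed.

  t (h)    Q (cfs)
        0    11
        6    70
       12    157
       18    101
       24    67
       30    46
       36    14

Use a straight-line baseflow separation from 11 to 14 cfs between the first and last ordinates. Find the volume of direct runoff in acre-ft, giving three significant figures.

Direct-runoff ordinates (Q − Q_b): 0.00, 58.50, 145.00, 88.50, 54.00, 32.50, 0.00 cfs.
ΣQ_DR = 378.5 cfs.
With Δt = 6 h = 21600 s, V = ΣQ_DR · Δt = 378.5 × 21600 = 8.18 × 10^6 ft³ = 188 acre-ft.

V ≈ 188 acre-ft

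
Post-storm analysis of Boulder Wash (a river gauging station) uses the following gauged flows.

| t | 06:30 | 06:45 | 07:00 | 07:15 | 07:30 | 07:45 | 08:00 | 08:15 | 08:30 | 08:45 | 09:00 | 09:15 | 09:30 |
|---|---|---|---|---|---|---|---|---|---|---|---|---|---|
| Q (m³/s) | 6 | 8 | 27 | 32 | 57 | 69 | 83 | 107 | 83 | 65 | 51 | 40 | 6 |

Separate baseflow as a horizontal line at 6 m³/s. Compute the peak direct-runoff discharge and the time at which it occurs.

Subtracting baseflow gives direct-runoff ordinates: 0.0, 2.0, 21.0, 26.0, 51.0, 63.0, 77.0, 101.0, 77.0, 59.0, 45.0, 34.0, 0.0 m³/s.
The maximum is 101.0 m³/s, occurring at the reading for t = 08:15.

Q_p = 101.0 m³/s at t = 08:15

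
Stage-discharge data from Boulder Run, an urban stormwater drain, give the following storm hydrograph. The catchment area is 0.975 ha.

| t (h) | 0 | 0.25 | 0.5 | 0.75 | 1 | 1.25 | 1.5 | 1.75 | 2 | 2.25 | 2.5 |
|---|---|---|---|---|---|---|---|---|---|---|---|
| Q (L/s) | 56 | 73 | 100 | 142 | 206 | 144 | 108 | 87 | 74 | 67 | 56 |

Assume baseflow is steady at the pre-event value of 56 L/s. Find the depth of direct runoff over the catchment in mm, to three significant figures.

d ≈ 45.9 mm

Direct runoff: 0.0, 17.0, 44.0, 86.0, 150.0, 88.0, 52.0, 31.0, 18.0, 11.0, 0.0 L/s; ΣQ_DR = 497.0 L/s.
V = ΣQ_DR · Δt = 497.0 × 900 s = 4.473 × 10^5 L.
Over A = 0.975 ha, depth = V / A = 45.9 mm.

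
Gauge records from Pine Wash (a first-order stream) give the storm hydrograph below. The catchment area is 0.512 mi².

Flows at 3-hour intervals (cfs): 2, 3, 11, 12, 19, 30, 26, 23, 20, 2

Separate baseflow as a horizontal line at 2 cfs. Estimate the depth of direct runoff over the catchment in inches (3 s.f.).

Direct runoff: 0.0, 1.0, 9.0, 10.0, 17.0, 28.0, 24.0, 21.0, 18.0, 0.0 cfs; ΣQ_DR = 128.0 cfs.
V = ΣQ_DR · Δt = 128.0 × 10800 s = 1.382 × 10^6 ft³.
Over A = 0.512 mi², depth = V / A = 1.16 in.

d ≈ 1.16 in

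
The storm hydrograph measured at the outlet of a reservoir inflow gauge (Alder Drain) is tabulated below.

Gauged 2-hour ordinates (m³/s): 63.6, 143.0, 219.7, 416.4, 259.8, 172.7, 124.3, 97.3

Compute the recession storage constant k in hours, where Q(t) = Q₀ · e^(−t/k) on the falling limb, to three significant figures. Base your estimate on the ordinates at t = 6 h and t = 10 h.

k ≈ 4.54 h

On the falling limb, Q drops from 416.4 to 172.7 m³/s between t = 6 h and t = 10 h (Δt = 4 h).
k = −Δt / ln(Q₂/Q₁) = −4 / ln(172.7/416.4) = 4.54 h.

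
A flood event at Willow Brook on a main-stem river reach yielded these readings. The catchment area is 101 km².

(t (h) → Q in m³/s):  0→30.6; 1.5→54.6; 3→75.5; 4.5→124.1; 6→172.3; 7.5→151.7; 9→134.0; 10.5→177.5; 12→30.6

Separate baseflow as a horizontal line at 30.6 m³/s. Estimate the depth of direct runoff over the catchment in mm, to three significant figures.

d ≈ 36.1 mm

Direct runoff: 0.0, 24.0, 44.9, 93.5, 141.7, 121.1, 103.4, 146.9, 0.0 m³/s; ΣQ_DR = 675.5 m³/s.
V = ΣQ_DR · Δt = 675.5 × 5400 s = 3.648 × 10^6 m³.
Over A = 101 km², depth = V / A = 36.1 mm.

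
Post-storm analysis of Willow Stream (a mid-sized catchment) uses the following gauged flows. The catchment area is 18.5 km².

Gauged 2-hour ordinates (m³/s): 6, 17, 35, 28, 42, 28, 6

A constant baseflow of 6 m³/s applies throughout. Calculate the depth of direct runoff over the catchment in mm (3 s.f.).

Direct runoff: 0.0, 11.0, 29.0, 22.0, 36.0, 22.0, 0.0 m³/s; ΣQ_DR = 120.0 m³/s.
V = ΣQ_DR · Δt = 120.0 × 7200 s = 8.640 × 10^5 m³.
Over A = 18.5 km², depth = V / A = 46.7 mm.

d ≈ 46.7 mm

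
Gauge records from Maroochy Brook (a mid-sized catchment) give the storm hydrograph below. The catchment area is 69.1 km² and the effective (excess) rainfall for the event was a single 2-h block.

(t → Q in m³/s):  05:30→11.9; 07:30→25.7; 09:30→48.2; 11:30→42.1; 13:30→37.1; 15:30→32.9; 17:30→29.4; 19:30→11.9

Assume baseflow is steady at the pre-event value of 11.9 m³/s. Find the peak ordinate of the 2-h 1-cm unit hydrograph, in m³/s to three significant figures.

Direct runoff: 0.0, 13.8, 36.3, 30.2, 25.2, 21.0, 17.5, 0.0 m³/s; ΣQ_DR = 144.0 m³/s, peak = 36.3 m³/s.
Runoff depth d = ΣQ_DR·Δt / A = 144.0 × 7200 / (69.1 km²) = 15.00 mm.
The 1-cm UH is the DRH scaled by (10 mm)/d, so U_p = 36.3 × 10/15.00 = 24.2 m³/s.

U_p ≈ 24.2 m³/s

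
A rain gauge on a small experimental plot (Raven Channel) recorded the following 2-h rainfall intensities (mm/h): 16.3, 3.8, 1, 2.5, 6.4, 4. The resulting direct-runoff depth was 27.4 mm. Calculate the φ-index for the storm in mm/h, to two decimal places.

φ ≈ 4.50 mm/h

Only the 2 blocks with intensity above φ contribute runoff: 16.3, 6.4 mm/h.
Σ(I−φ)·Δt = d  ⇒  (16.3+6.4 − 2φ)·2 = 27.4
φ = (22.70 − 27.4/2) / 2 = 4.50 mm/h.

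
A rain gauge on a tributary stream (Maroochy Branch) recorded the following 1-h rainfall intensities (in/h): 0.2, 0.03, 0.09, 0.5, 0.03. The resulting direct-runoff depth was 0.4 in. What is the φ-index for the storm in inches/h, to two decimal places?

φ ≈ 0.15 in/h

Only the 2 blocks with intensity above φ contribute runoff: 0.2, 0.5 in/h.
Σ(I−φ)·Δt = d  ⇒  (0.2+0.5 − 2φ)·1 = 0.4
φ = (0.7000 − 0.4/1) / 2 = 0.15 in/h.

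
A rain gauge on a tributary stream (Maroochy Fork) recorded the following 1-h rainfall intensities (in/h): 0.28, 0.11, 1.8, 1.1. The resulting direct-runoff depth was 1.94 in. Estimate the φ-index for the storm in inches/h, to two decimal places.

φ ≈ 0.48 in/h

Only the 2 blocks with intensity above φ contribute runoff: 1.8, 1.1 in/h.
Σ(I−φ)·Δt = d  ⇒  (1.8+1.1 − 2φ)·1 = 1.94
φ = (2.900 − 1.94/1) / 2 = 0.48 in/h.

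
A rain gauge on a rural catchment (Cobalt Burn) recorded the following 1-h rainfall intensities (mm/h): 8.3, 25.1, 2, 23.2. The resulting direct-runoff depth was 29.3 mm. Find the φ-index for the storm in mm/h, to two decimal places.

Only the 2 blocks with intensity above φ contribute runoff: 25.1, 23.2 mm/h.
Σ(I−φ)·Δt = d  ⇒  (25.1+23.2 − 2φ)·1 = 29.3
φ = (48.30 − 29.3/1) / 2 = 9.50 mm/h.

φ ≈ 9.50 mm/h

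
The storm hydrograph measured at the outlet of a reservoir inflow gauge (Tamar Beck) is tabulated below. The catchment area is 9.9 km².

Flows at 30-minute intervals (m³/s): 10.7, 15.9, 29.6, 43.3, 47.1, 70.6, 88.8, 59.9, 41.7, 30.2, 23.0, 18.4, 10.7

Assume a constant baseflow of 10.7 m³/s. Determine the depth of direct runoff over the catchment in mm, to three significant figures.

d ≈ 63.8 mm

Direct runoff: 0.0, 5.2, 18.9, 32.6, 36.4, 59.9, 78.1, 49.2, 31.0, 19.5, 12.3, 7.7, 0.0 m³/s; ΣQ_DR = 350.8 m³/s.
V = ΣQ_DR · Δt = 350.8 × 1800 s = 6.314 × 10^5 m³.
Over A = 9.9 km², depth = V / A = 63.8 mm.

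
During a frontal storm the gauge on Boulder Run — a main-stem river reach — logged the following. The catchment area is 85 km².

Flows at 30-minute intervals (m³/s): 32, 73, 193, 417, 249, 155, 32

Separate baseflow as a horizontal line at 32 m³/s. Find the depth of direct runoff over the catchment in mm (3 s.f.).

d ≈ 19.6 mm

Direct runoff: 0.0, 41.0, 161.0, 385.0, 217.0, 123.0, 0.0 m³/s; ΣQ_DR = 927.0 m³/s.
V = ΣQ_DR · Δt = 927.0 × 1800 s = 1.669 × 10^6 m³.
Over A = 85 km², depth = V / A = 19.6 mm.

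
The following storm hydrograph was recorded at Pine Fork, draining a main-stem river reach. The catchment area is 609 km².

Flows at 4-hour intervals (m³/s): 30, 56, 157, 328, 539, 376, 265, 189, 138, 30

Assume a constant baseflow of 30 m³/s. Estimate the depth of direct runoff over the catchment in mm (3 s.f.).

Direct runoff: 0.0, 26.0, 127.0, 298.0, 509.0, 346.0, 235.0, 159.0, 108.0, 0.0 m³/s; ΣQ_DR = 1808 m³/s.
V = ΣQ_DR · Δt = 1808 × 14400 s = 2.604 × 10^7 m³.
Over A = 609 km², depth = V / A = 42.8 mm.

d ≈ 42.8 mm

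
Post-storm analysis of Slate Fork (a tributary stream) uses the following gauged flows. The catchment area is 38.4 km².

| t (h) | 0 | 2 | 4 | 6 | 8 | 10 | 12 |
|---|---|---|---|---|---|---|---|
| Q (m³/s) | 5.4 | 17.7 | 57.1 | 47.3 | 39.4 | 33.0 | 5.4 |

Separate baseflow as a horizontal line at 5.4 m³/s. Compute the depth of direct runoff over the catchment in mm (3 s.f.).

d ≈ 31.4 mm

Direct runoff: 0.0, 12.3, 51.7, 41.9, 34.0, 27.6, 0.0 m³/s; ΣQ_DR = 167.5 m³/s.
V = ΣQ_DR · Δt = 167.5 × 7200 s = 1.206 × 10^6 m³.
Over A = 38.4 km², depth = V / A = 31.4 mm.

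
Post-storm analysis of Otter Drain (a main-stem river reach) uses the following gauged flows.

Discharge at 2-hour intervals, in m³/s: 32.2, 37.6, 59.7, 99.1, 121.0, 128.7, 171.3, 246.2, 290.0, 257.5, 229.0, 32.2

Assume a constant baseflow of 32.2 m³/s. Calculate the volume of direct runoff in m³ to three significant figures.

V ≈ 9.49 × 10^6 m³

Direct-runoff ordinates (Q − Q_b): 0.0, 5.4, 27.5, 66.9, 88.8, 96.5, 139.1, 214.0, 257.8, 225.3, 196.8, 0.0 m³/s.
ΣQ_DR = 1318 m³/s.
With Δt = 2 h = 7200 s, V = ΣQ_DR · Δt = 1318 × 7200 = 9.49 × 10^6 m³.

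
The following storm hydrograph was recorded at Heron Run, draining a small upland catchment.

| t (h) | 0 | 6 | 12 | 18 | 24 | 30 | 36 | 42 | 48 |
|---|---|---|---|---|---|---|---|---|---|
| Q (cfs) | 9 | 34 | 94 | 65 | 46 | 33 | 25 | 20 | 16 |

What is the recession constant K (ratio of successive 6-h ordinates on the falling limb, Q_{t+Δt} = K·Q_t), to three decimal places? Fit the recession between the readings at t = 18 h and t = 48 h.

Using the recession-limb readings at t = 18 h and t = 48 h: Q falls from 65 to 16 cfs over 5 intervals.
K = (Q₂/Q₁)^(1/5) = (16/65)^(1/5) = 0.756.

K ≈ 0.756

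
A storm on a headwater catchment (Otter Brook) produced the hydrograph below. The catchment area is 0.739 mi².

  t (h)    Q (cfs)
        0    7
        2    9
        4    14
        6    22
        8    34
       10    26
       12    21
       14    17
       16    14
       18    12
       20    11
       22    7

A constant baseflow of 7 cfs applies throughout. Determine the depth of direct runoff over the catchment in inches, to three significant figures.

Direct runoff: 0.0, 2.0, 7.0, 15.0, 27.0, 19.0, 14.0, 10.0, 7.0, 5.0, 4.0, 0.0 cfs; ΣQ_DR = 110.0 cfs.
V = ΣQ_DR · Δt = 110.0 × 7200 s = 7.920 × 10^5 ft³.
Over A = 0.739 mi², depth = V / A = 0.461 in.

d ≈ 0.461 in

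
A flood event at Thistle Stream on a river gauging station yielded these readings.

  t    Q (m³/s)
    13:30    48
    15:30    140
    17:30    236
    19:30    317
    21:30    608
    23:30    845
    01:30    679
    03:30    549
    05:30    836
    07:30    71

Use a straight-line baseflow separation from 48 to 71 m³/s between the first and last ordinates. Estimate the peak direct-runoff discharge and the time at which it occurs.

Subtracting baseflow gives direct-runoff ordinates: 0.00, 89.44, 182.89, 261.33, 549.78, 784.22, 615.67, 483.11, 767.56, 0.00 m³/s.
The maximum is 784.22 m³/s, occurring at the reading for t = 23:30.

Q_p = 784.22 m³/s at t = 23:30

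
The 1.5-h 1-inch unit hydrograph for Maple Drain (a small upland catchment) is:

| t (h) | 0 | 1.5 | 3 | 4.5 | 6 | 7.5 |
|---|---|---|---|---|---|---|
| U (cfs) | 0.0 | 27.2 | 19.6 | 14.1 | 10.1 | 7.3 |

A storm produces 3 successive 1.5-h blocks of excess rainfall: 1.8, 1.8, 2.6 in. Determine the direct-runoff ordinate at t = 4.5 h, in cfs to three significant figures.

Q ≈ 131 cfs

By discrete convolution, Q_j = Σ (P_i / 1 in) · U_{j−i}.
At t = 4.5 h (j=3): Q = (1.8/1)·14.1 + (1.8/1)·19.6 + (2.6/1)·27.2 = 131 cfs.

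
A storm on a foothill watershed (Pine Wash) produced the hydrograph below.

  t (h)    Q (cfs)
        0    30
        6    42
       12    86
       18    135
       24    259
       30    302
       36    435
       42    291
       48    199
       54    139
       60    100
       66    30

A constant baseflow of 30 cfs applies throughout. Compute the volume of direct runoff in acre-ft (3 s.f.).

V ≈ 837 acre-ft

Direct-runoff ordinates (Q − Q_b): 0.0, 12.0, 56.0, 105.0, 229.0, 272.0, 405.0, 261.0, 169.0, 109.0, 70.0, 0.0 cfs.
ΣQ_DR = 1688 cfs.
With Δt = 6 h = 21600 s, V = ΣQ_DR · Δt = 1688 × 21600 = 3.65 × 10^7 ft³ = 837 acre-ft.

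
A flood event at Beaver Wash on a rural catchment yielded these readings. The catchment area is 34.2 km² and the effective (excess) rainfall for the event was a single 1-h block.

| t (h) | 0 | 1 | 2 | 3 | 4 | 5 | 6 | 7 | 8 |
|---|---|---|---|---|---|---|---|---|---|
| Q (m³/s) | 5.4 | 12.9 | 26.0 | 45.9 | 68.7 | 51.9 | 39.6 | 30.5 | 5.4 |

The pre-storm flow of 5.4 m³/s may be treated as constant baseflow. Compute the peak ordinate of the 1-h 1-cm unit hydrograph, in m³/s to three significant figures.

U_p ≈ 25.3 m³/s

Direct runoff: 0.0, 7.5, 20.6, 40.5, 63.3, 46.5, 34.2, 25.1, 0.0 m³/s; ΣQ_DR = 237.7 m³/s, peak = 63.3 m³/s.
Runoff depth d = ΣQ_DR·Δt / A = 237.7 × 3600 / (34.2 km²) = 25.02 mm.
The 1-cm UH is the DRH scaled by (10 mm)/d, so U_p = 63.3 × 10/25.02 = 25.3 m³/s.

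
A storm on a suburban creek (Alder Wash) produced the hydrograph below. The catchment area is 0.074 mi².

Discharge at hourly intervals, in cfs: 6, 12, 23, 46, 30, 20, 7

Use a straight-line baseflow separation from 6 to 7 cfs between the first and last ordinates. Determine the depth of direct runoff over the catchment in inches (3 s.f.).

Direct runoff: 0.00, 5.83, 16.67, 39.50, 23.33, 13.17, 0.00 cfs; ΣQ_DR = 98.50 cfs.
V = ΣQ_DR · Δt = 98.50 × 3600 s = 3.546 × 10^5 ft³.
Over A = 0.074 mi², depth = V / A = 2.06 in.

d ≈ 2.06 in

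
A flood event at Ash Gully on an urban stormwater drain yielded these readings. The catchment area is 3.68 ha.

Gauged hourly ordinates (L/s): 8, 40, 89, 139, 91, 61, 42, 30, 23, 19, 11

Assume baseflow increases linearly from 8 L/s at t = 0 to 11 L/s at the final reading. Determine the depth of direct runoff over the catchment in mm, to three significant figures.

d ≈ 43.9 mm

Direct runoff: 0.00, 31.70, 80.40, 130.10, 81.80, 51.50, 32.20, 19.90, 12.60, 8.30, 0.00 L/s; ΣQ_DR = 448.5 L/s.
V = ΣQ_DR · Δt = 448.5 × 3600 s = 1.615 × 10^6 L.
Over A = 3.68 ha, depth = V / A = 43.9 mm.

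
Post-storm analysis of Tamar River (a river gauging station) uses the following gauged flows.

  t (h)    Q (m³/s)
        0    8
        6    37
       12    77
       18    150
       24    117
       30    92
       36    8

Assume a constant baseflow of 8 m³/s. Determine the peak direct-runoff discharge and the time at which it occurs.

Subtracting baseflow gives direct-runoff ordinates: 0.0, 29.0, 69.0, 142.0, 109.0, 84.0, 0.0 m³/s.
The maximum is 142.0 m³/s, occurring at the reading for t = 18 h.

Q_p = 142.0 m³/s at t = 18 h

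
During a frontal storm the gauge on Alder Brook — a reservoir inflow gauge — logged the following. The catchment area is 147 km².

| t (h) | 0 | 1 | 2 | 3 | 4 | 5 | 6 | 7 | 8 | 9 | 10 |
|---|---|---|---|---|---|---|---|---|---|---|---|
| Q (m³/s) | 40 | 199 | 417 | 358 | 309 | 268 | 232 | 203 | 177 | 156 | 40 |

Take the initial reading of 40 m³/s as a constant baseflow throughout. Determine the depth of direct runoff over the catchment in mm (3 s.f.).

d ≈ 48.0 mm

Direct runoff: 0.0, 159.0, 377.0, 318.0, 269.0, 228.0, 192.0, 163.0, 137.0, 116.0, 0.0 m³/s; ΣQ_DR = 1959 m³/s.
V = ΣQ_DR · Δt = 1959 × 3600 s = 7.052 × 10^6 m³.
Over A = 147 km², depth = V / A = 48.0 mm.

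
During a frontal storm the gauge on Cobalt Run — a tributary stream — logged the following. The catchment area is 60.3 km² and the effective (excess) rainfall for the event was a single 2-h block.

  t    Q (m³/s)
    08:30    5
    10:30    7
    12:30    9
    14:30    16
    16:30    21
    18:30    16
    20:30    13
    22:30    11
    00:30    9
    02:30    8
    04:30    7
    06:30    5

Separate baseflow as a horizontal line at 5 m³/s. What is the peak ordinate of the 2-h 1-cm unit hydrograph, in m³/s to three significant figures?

Direct runoff: 0.0, 2.0, 4.0, 11.0, 16.0, 11.0, 8.0, 6.0, 4.0, 3.0, 2.0, 0.0 m³/s; ΣQ_DR = 67.00 m³/s, peak = 16.0 m³/s.
Runoff depth d = ΣQ_DR·Δt / A = 67.00 × 7200 / (60.3 km²) = 8.000 mm.
The 1-cm UH is the DRH scaled by (10 mm)/d, so U_p = 16.0 × 10/8.000 = 20.0 m³/s.

U_p ≈ 20.0 m³/s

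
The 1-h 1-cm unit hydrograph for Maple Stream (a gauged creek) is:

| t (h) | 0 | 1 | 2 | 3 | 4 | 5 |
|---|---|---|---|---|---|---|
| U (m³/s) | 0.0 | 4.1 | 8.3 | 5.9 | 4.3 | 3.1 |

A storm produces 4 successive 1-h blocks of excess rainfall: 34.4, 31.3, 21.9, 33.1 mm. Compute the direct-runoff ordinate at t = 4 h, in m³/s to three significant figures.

By discrete convolution, Q_j = Σ (P_i / 10 mm) · U_{j−i}.
At t = 4 h (j=4): Q = (34.4/10)·4.3 + (31.3/10)·5.9 + (21.9/10)·8.3 + (33.1/10)·4.1 = 65.0 m³/s.

Q ≈ 65.0 m³/s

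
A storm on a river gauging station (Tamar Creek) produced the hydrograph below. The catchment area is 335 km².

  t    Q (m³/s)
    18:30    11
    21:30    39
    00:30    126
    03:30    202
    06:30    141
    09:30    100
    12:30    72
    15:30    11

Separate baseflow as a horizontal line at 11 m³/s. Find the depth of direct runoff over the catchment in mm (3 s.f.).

d ≈ 19.8 mm

Direct runoff: 0.0, 28.0, 115.0, 191.0, 130.0, 89.0, 61.0, 0.0 m³/s; ΣQ_DR = 614.0 m³/s.
V = ΣQ_DR · Δt = 614.0 × 10800 s = 6.631 × 10^6 m³.
Over A = 335 km², depth = V / A = 19.8 mm.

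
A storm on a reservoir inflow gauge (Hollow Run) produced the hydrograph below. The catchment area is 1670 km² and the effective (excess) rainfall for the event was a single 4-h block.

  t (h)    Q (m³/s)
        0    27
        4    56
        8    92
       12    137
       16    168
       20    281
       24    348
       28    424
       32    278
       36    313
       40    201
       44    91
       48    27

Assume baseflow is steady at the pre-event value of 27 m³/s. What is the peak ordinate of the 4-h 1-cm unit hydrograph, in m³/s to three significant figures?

Direct runoff: 0.0, 29.0, 65.0, 110.0, 141.0, 254.0, 321.0, 397.0, 251.0, 286.0, 174.0, 64.0, 0.0 m³/s; ΣQ_DR = 2092 m³/s, peak = 397.0 m³/s.
Runoff depth d = ΣQ_DR·Δt / A = 2092 × 14400 / (1670 km²) = 18.04 mm.
The 1-cm UH is the DRH scaled by (10 mm)/d, so U_p = 397.0 × 10/18.04 = 220 m³/s.

U_p ≈ 220 m³/s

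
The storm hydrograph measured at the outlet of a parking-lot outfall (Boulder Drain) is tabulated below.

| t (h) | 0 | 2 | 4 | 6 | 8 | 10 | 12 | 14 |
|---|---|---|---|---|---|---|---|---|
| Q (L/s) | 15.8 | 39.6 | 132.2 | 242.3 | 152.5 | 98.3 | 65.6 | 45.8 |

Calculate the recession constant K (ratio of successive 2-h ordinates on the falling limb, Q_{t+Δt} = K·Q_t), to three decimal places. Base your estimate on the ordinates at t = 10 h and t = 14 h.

K ≈ 0.683

Using the recession-limb readings at t = 10 h and t = 14 h: Q falls from 98.3 to 45.8 L/s over 2 intervals.
K = (Q₂/Q₁)^(1/2) = (45.8/98.3)^(1/2) = 0.683.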